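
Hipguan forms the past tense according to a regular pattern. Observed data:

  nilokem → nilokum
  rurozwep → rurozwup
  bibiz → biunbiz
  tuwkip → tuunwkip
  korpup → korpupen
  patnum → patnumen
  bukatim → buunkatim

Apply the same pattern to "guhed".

tuwkip and korpup both end in -p yet inflect differently (tuunwkip, korpupen), so the final letter is not what conditions the rule; the last vowel is.
"guhed" has last vowel 'e'. The stems whose last vowel is 'e' (nilokem → nilokum, rurozwep → rurozwup) change the last vowel to 'u'.
The other patterns: stems whose last vowel is 'i' insert -un- after the first vowel; stems whose last vowel is 'u' add -en.
So guhed → guhud.

guhud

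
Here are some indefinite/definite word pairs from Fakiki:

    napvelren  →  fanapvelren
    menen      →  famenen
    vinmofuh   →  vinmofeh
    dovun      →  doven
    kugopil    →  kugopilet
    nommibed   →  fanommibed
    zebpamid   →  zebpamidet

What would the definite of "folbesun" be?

zebpamid and nommibed both end in -d yet inflect differently (zebpamidet, fanommibed), so the final letter is not what conditions the rule; the last vowel is.
"folbesun" has last vowel 'u'. The stems whose last vowel is 'u' (vinmofuh → vinmofeh, dovun → doven) change the last vowel to 'e'.
The other patterns: stems whose last vowel is 'i' add -et; stems whose last vowel is 'e' add the prefix fa-.
So folbesun → folbesen.

folbesen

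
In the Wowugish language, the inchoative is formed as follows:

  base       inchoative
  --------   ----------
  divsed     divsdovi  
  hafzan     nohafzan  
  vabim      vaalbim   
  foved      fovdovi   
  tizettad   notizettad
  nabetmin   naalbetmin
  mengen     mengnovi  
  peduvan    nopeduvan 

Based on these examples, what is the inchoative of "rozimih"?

mengen and nabetmin both end in -n yet inflect differently (mengnovi, naalbetmin), so the final letter is not what conditions the rule; the last vowel is.
"rozimih" has last vowel 'i'. The stems whose last vowel is 'i' (vabim → vaalbim, nabetmin → naalbetmin) insert -al- after the first vowel.
The other patterns: stems whose last vowel is 'e' delete the last vowel and add -ovi; stems whose last vowel is 'a' add the prefix no-.
So rozimih → roalzimih.

roalzimih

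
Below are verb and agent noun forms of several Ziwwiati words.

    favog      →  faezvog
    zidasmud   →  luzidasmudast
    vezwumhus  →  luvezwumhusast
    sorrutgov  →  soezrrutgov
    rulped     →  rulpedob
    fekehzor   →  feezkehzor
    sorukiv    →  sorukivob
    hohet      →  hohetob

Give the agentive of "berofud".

luberofudast

sorrutgov and sorukiv both end in -v yet inflect differently (soezrrutgov, sorukivob), so the final letter is not what conditions the rule; the last vowel is.
"berofud" has last vowel 'u'. The stems whose last vowel is 'u' (vezwumhus → luvezwumhusast, zidasmud → luzidasmudast) add lu- … -ast around the stem.
The other patterns: stems whose last vowel is 'o' insert -ez- after the first vowel; stems whose last vowel is 'e' or 'i' add -ob.
So berofud → luberofudast.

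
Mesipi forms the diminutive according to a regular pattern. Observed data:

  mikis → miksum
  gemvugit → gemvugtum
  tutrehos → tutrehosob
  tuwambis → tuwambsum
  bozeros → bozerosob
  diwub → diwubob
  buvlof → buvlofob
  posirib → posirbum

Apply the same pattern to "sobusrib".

posirib and diwub both end in -b yet inflect differently (posirbum, diwubob), so the final letter is not what conditions the rule; the last vowel is.
"sobusrib" has last vowel 'i'. The stems whose last vowel is 'i' (posirib → posirbum, gemvugit → gemvugtum, mikis → miksum) delete the last vowel and add -um.
So sobusrib → sobusrbum.

sobusrbum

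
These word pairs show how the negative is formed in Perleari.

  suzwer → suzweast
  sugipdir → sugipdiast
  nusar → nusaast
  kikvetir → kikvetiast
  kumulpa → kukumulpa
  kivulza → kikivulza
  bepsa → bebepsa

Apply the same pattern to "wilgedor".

wilgedoast

nusar and kumulpa both have last vowel 'a' yet inflect differently (nusaast, kukumulpa), so the last vowel is not what conditions the rule; the final letter is.
"wilgedor" ends in -r. The stems ending in -r (suzwer → suzweast, sugipdir → sugipdiast, nusar → nusaast) drop the final letter and add -ast.
So wilgedor → wilgedoast.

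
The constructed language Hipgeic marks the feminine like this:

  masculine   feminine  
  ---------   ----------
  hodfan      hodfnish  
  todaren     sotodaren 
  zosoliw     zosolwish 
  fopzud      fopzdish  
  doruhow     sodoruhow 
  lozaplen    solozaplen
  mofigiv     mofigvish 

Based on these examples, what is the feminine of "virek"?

lozaplen and hodfan both end in -n yet inflect differently (solozaplen, hodfnish), so the final letter is not what conditions the rule; the last vowel is.
"virek" has last vowel 'e'. The stems whose last vowel is 'e' (lozaplen → solozaplen, todaren → sotodaren) add the prefix so-.
The other pattern: stems whose last vowel is 'a', 'i' or 'u' delete the last vowel and add -ish.
So virek → sovirek.

sovirek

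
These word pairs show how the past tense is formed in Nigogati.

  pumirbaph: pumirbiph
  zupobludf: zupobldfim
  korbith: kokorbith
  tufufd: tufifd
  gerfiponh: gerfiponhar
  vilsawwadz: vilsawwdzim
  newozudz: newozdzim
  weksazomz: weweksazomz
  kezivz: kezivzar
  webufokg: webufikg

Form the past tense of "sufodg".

sufdgim

kezivz and vilsawwadz both end in -z yet inflect differently (kezivzar, vilsawwdzim), so the final letter is not what conditions the rule; the second-to-last letter is.
"sufodg" has second-to-last letter 'd'. The stems whose second-to-last letter is 'd' (zupobludf → zupobldfim, vilsawwadz → vilsawwdzim, newozudz → newozdzim) delete the last vowel and add -im.
The other patterns: stems whose second-to-last letter is 'n' or 'v' add -ar; stems whose second-to-last letter is 'm' or 't' repeat the first consonant+vowel as a prefix; stems whose second-to-last letter is 'f', 'k' or 'p' change the last vowel to 'i'.
So sufodg → sufdgim.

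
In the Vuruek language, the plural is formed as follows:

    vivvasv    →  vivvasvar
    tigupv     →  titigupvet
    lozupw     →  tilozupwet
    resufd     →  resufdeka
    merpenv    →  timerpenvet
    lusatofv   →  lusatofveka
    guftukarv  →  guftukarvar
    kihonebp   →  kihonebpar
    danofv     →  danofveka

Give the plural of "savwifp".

savwifpeka

"savwifp" has second-to-last letter 'f'. The stems whose second-to-last letter is 'f' (resufd → resufdeka, lusatofv → lusatofveka, danofv → danofveka) add -eka.
The other patterns: stems whose second-to-last letter is 'n' or 'p' add ti- … -et around the stem; stems whose second-to-last letter is 'b', 'r' or 's' add -ar.
So savwifp → savwifpeka.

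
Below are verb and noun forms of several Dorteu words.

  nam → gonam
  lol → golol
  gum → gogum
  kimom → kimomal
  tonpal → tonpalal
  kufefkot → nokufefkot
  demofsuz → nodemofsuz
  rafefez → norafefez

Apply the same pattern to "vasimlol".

nam and kimom both end in -m yet inflect differently (gonam, kimomal), so the final letter is not what conditions the rule; the number of vowels is.
"vasimlol" has 3 vowels. The stems with 3 vowels (kufefkot → nokufefkot, demofsuz → nodemofsuz, rafefez → norafefez) add the prefix no-.
The other patterns: stems with 1 vowel add the prefix go-; stems with 2 vowels add -al.
So vasimlol → novasimlol.

novasimlol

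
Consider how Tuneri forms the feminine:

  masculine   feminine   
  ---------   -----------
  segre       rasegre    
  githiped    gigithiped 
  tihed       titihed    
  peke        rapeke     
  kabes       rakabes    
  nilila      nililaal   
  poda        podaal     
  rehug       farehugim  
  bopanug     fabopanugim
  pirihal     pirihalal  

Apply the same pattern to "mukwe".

ramukwe

kabes and githiped both have last vowel 'e' yet inflect differently (rakabes, gigithiped), so the last vowel is not what conditions the rule; the final letter is.
"mukwe" ends in -e. The stems ending in -e (peke → rapeke, segre → rasegre) add the prefix ra-.
So mukwe → ramukwe.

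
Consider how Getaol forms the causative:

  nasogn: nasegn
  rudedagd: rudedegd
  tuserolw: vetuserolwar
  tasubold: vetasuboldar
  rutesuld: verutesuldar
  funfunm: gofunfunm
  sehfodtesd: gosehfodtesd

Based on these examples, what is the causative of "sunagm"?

rudedagd and tasubold both end in -d yet inflect differently (rudedegd, vetasuboldar), so the final letter is not what conditions the rule; the second-to-last letter is.
"sunagm" has second-to-last letter 'g'. The stems whose second-to-last letter is 'g' (nasogn → nasegn, rudedagd → rudedegd) change the last vowel to 'e'.
So sunagm → sunegm.

sunegm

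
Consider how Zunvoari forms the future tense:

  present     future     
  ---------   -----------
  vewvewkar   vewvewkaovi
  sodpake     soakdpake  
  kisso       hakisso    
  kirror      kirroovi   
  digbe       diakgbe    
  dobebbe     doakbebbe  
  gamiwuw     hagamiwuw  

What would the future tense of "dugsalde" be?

kirror and kisso both have last vowel 'o' yet inflect differently (kirroovi, hakisso), so the last vowel is not what conditions the rule; the final letter is.
"dugsalde" ends in -e. The stems ending in -e (digbe → diakgbe, dobebbe → doakbebbe, sodpake → soakdpake) insert -ak- after the first vowel.
The other patterns: stems ending in -r drop the final letter and add -ovi; stems ending in -o or -w add the prefix ha-.
So dugsalde → duakgsalde.

duakgsalde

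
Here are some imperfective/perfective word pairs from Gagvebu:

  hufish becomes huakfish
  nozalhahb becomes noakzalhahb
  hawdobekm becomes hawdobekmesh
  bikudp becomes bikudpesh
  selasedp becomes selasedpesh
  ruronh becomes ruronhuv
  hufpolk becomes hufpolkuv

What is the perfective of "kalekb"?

kalekbesh

hufish and ruronh both end in -h yet inflect differently (huakfish, ruronhuv), so the final letter is not what conditions the rule; the second-to-last letter is.
"kalekb" has second-to-last letter 'k'. The one such stem in the data (hawdobekm → hawdobekmesh) adds -esh, so the same rule applies.
The other patterns: stems whose second-to-last letter is 'h' or 's' insert -ak- after the first vowel; stems whose second-to-last letter is 'l' or 'n' add -uv.
So kalekb → kalekbesh.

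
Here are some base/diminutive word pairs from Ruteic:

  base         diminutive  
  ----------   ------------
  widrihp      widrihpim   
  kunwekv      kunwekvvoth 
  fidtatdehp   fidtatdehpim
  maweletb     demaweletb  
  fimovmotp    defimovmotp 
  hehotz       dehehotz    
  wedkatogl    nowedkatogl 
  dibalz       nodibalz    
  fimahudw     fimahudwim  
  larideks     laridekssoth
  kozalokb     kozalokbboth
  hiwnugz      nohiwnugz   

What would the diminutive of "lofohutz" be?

delofohutz

"lofohutz" has second-to-last letter 't'. The stems whose second-to-last letter is 't' (maweletb → demaweletb, fimovmotp → defimovmotp, hehotz → dehehotz) add the prefix de-.
So lofohutz → delofohutz.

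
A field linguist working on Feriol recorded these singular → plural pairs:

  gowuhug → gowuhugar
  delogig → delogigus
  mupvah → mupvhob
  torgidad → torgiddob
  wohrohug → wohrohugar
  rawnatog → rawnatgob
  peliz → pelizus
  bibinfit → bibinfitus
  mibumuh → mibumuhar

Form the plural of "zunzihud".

delogig and gowuhug both end in -g yet inflect differently (delogigus, gowuhugar), so the final letter is not what conditions the rule; the last vowel is.
"zunzihud" has last vowel 'u'. The stems whose last vowel is 'u' (mibumuh → mibumuhar, gowuhug → gowuhugar, wohrohug → wohrohugar) add -ar.
So zunzihud → zunzihudar.

zunzihudar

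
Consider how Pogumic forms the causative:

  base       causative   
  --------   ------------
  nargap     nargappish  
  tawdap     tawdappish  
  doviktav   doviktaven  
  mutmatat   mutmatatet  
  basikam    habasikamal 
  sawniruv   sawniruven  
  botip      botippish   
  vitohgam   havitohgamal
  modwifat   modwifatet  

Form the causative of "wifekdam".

vitohgam and doviktav both have last vowel 'a' yet inflect differently (havitohgamal, doviktaven), so the last vowel is not what conditions the rule; the final letter is.
"wifekdam" ends in -m. The stems ending in -m (vitohgam → havitohgamal, basikam → habasikamal) add ha- … -al around the stem.
The other patterns: stems ending in -v add -en; stems ending in -p double the final consonant and add -ish; stems ending in -t add -et.
So wifekdam → hawifekdamal.

hawifekdamal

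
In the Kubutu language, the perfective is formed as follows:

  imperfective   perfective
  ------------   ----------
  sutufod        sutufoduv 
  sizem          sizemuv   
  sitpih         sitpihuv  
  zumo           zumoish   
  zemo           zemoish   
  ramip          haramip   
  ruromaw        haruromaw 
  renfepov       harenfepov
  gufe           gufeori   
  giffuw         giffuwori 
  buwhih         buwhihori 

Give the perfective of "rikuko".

harikuko

"rikuko" begins with r-. The stems beginning with r- (ramip → haramip, ruromaw → haruromaw, renfepov → harenfepov) add the prefix ha-.
The other patterns: stems beginning with s- add -uv; stems beginning with z- add -ish; stems beginning with b- or g- add -ori.
So rikuko → harikuko.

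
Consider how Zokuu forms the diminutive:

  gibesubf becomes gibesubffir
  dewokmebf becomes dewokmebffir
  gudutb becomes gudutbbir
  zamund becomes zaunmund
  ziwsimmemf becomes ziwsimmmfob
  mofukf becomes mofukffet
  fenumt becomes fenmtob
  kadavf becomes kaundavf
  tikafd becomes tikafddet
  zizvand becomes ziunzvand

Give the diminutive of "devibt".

devibttir

"devibt" has second-to-last letter 'b'. The stems whose second-to-last letter is 'b' (gibesubf → gibesubffir, dewokmebf → dewokmebffir) double the final consonant and add -ir.
So devibt → devibttir.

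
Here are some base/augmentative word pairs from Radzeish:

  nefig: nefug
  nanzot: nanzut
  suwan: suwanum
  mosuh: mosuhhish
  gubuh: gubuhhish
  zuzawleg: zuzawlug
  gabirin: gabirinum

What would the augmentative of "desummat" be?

desummut

"desummat" ends in -t. The one such stem in the data (nanzot → nanzut) changes the last vowel to 'u' (as do zuzawleg, nefig), so the same rule applies.
So desummat → desummut.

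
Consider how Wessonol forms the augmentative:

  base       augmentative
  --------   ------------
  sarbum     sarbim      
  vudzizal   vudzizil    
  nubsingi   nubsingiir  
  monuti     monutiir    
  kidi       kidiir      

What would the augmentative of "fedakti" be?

"fedakti" ends in -i. The stems ending in -i (monuti → monutiir, nubsingi → nubsingiir, kidi → kidiir) add -ir.
So fedakti → fedaktiir.

fedaktiir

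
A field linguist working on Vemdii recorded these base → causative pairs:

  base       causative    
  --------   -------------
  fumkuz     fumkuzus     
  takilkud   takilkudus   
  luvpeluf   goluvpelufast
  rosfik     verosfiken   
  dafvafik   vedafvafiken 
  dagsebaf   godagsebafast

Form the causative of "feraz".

luvpeluf and fumkuz both have last vowel 'u' yet inflect differently (goluvpelufast, fumkuzus), so the last vowel is not what conditions the rule; the final letter is.
"feraz" ends in -z. The one such stem in the data (fumkuz → fumkuzus) adds -us, so the same rule applies.
So feraz → ferazus.

ferazus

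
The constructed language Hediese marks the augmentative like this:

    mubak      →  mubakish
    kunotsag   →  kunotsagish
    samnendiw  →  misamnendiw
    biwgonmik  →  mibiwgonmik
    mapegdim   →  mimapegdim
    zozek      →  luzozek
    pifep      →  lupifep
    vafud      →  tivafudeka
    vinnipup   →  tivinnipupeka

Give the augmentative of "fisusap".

fisusapish

mubak and biwgonmik both end in -k yet inflect differently (mubakish, mibiwgonmik), so the final letter is not what conditions the rule; the last vowel is.
"fisusap" has last vowel 'a'. The stems whose last vowel is 'a' (mubak → mubakish, kunotsag → kunotsagish) add -ish.
So fisusap → fisusapish.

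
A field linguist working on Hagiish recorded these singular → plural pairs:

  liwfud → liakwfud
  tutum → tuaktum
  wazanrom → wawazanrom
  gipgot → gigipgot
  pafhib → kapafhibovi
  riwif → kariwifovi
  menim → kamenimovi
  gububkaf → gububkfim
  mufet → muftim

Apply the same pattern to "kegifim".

kakegifimovi

"kegifim" has last vowel 'i'. The stems whose last vowel is 'i' (pafhib → kapafhibovi, riwif → kariwifovi, menim → kamenimovi) add ka- … -ovi around the stem.
The other patterns: stems whose last vowel is 'u' insert -ak- after the first vowel; stems whose last vowel is 'o' repeat the first consonant+vowel as a prefix; stems whose last vowel is 'a' or 'e' delete the last vowel and add -im.
So kegifim → kakegifimovi.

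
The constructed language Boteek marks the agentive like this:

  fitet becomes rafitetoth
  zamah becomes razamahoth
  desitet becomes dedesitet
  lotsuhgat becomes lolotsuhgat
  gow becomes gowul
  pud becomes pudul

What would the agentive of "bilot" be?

fitet and desitet both end in -t yet inflect differently (rafitetoth, dedesitet), so the final letter is not what conditions the rule; the number of vowels is.
"bilot" has 2 vowels. The stems with 2 vowels (zamah → razamahoth, fitet → rafitetoth) add ra- … -oth around the stem.
So bilot → rabilototh.

rabilototh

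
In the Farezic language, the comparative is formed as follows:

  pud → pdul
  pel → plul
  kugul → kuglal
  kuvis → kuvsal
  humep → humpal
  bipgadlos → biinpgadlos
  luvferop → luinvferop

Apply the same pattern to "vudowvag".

vuindowvag

pel and kugul both end in -l yet inflect differently (plul, kuglal), so the final letter is not what conditions the rule; the number of vowels is.
"vudowvag" has 3 vowels. The stems with 3 vowels (bipgadlos → biinpgadlos, luvferop → luinvferop) insert -in- after the first vowel.
The other patterns: stems with 1 vowel delete the last vowel and add -ul; stems with 2 vowels delete the last vowel and add -al.
So vudowvag → vuindowvag.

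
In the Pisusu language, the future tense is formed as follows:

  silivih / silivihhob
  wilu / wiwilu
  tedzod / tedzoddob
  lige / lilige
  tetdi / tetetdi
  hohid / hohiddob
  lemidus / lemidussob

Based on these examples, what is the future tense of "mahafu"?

silivih and tetdi both have last vowel 'i' yet inflect differently (silivihhob, tetetdi), so the last vowel is not what conditions the rule; whether the stem ends in a vowel or a consonant is.
"mahafu" ends in a vowel. The stems ending in a vowel (tetdi → tetetdi, wilu → wiwilu, lige → lilige) repeat the first consonant+vowel as a prefix.
So mahafu → mamahafu.

mamahafu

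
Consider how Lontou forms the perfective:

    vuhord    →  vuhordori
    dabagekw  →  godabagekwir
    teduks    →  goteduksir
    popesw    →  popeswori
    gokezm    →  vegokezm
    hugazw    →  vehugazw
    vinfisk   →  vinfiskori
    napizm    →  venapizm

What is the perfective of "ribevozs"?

"ribevozs" has second-to-last letter 'z'. The stems whose second-to-last letter is 'z' (napizm → venapizm, hugazw → vehugazw, gokezm → vegokezm) add the prefix ve-.
So ribevozs → veribevozs.

veribevozs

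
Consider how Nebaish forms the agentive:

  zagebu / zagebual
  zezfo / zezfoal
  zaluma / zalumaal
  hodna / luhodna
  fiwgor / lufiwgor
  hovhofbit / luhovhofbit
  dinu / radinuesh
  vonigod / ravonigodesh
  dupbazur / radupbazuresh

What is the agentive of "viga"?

ravigaesh

"viga" begins with v-. The one such stem in the data (vonigod → ravonigodesh) adds ra- … -esh around the stem, so the same rule applies.
The other patterns: stems beginning with z- add -al; stems beginning with f- or h- add the prefix lu-.
So viga → ravigaesh.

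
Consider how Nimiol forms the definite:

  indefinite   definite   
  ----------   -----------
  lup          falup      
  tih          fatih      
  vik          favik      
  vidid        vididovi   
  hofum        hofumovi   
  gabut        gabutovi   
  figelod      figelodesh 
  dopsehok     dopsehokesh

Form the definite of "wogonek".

wogonekesh

vidid and figelod both end in -d yet inflect differently (vididovi, figelodesh), so the final letter is not what conditions the rule; the number of vowels is.
"wogonek" has 3 vowels. The stems with 3 vowels (figelod → figelodesh, dopsehok → dopsehokesh) add -esh.
The other patterns: stems with 1 vowel add the prefix fa-; stems with 2 vowels add -ovi.
So wogonek → wogonekesh.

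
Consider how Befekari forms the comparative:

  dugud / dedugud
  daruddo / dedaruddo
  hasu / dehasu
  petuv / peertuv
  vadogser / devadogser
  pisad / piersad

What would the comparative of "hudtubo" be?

pisad and dugud both end in -d yet inflect differently (piersad, dedugud), so the final letter is not what conditions the rule; the first letter is.
"hudtubo" begins with h-. The one such stem in the data (hasu → dehasu) adds the prefix de-, so the same rule applies.
The other pattern: stems beginning with p- insert -er- after the first vowel.
So hudtubo → dehudtubo.

dehudtubo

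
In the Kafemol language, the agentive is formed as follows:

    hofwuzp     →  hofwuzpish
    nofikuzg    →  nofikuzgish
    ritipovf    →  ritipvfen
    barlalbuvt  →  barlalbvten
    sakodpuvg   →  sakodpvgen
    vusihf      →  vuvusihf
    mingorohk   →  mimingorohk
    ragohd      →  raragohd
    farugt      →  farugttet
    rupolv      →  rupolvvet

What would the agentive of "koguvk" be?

nofikuzg and sakodpuvg both end in -g yet inflect differently (nofikuzgish, sakodpvgen), so the final letter is not what conditions the rule; the second-to-last letter is.
"koguvk" has second-to-last letter 'v'. The stems whose second-to-last letter is 'v' (ritipovf → ritipvfen, barlalbuvt → barlalbvten, sakodpuvg → sakodpvgen) delete the last vowel and add -en.
So koguvk → kogvken.

kogvken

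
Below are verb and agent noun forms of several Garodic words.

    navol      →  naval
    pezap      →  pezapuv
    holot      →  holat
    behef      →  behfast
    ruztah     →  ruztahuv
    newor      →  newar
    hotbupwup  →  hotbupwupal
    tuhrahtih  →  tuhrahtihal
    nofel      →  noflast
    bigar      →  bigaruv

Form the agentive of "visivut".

"visivut" has last vowel 'u'. The one such stem in the data (hotbupwup → hotbupwupal) adds -al, so the same rule applies.
So visivut → visivutal.

visivutal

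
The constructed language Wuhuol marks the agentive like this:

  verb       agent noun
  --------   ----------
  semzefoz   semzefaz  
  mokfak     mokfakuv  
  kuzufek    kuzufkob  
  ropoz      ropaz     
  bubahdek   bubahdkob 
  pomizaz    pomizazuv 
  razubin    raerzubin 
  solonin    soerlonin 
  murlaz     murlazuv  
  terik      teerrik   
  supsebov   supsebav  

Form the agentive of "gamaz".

gamazuv

kuzufek and terik both end in -k yet inflect differently (kuzufkob, teerrik), so the final letter is not what conditions the rule; the last vowel is.
"gamaz" has last vowel 'a'. The stems whose last vowel is 'a' (murlaz → murlazuv, pomizaz → pomizazuv, mokfak → mokfakuv) add -uv.
So gamaz → gamazuv.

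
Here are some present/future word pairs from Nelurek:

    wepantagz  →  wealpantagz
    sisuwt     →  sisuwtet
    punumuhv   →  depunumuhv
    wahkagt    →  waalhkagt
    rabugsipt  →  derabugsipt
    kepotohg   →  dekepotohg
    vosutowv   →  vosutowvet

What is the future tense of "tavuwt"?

"tavuwt" has second-to-last letter 'w'. The stems whose second-to-last letter is 'w' (sisuwt → sisuwtet, vosutowv → vosutowvet) add -et.
The other patterns: stems whose second-to-last letter is 'g' insert -al- after the first vowel; stems whose second-to-last letter is 'h' or 'p' add the prefix de-.
So tavuwt → tavuwtet.

tavuwtet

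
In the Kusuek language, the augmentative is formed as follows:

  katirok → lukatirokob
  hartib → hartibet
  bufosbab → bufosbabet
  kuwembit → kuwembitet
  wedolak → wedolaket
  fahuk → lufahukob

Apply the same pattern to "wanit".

wanitet

wedolak and katirok both end in -k yet inflect differently (wedolaket, lukatirokob), so the final letter is not what conditions the rule; the last vowel is.
"wanit" has last vowel 'i'. The stems whose last vowel is 'i' (hartib → hartibet, kuwembit → kuwembitet) add -et.
The other pattern: stems whose last vowel is 'o' or 'u' add lu- … -ob around the stem.
So wanit → wanitet.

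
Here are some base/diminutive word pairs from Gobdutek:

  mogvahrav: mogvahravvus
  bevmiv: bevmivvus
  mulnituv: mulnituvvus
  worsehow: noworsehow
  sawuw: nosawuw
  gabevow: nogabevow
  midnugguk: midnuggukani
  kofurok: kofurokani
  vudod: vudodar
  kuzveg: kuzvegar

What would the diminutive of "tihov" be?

tihovvus

"tihov" ends in -v. The stems ending in -v (mogvahrav → mogvahravvus, bevmiv → bevmivvus, mulnituv → mulnituvvus) double the final consonant and add -us.
The other patterns: stems ending in -w add the prefix no-; stems ending in -k add -ani; stems ending in -d or -g add -ar.
So tihov → tihovvus.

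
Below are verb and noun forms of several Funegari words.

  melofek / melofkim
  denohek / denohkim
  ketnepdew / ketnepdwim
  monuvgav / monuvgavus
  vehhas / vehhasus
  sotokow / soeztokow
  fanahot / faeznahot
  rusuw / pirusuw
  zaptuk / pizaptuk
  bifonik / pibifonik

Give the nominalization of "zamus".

pizamus

ketnepdew and sotokow both end in -w yet inflect differently (ketnepdwim, soeztokow), so the final letter is not what conditions the rule; the last vowel is.
"zamus" has last vowel 'u'. The stems whose last vowel is 'u' (rusuw → pirusuw, zaptuk → pizaptuk) add the prefix pi-.
The other patterns: stems whose last vowel is 'e' delete the last vowel and add -im; stems whose last vowel is 'a' add -us; stems whose last vowel is 'o' insert -ez- after the first vowel.
So zamus → pizamus.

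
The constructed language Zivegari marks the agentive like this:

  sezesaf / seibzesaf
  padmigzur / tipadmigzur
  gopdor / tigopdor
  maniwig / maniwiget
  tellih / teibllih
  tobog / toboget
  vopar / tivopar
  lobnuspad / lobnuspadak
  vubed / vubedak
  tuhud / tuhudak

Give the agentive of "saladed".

lobnuspad and vopar both have last vowel 'a' yet inflect differently (lobnuspadak, tivopar), so the last vowel is not what conditions the rule; the final letter is.
"saladed" ends in -d. The stems ending in -d (tuhud → tuhudak, vubed → vubedak, lobnuspad → lobnuspadak) add -ak.
So saladed → saladedak.

saladedak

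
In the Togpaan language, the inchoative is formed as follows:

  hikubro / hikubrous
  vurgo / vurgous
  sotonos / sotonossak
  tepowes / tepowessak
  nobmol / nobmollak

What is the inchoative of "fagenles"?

fagenlessak

hikubro and sotonos both have last vowel 'o' yet inflect differently (hikubrous, sotonossak), so the last vowel is not what conditions the rule; whether the stem ends in a vowel or a consonant is.
"fagenles" ends in a consonant. The stems ending in a consonant (sotonos → sotonossak, tepowes → tepowessak, nobmol → nobmollak) double the final consonant and add -ak.
The other pattern: stems ending in a vowel add -us.
So fagenles → fagenlessak.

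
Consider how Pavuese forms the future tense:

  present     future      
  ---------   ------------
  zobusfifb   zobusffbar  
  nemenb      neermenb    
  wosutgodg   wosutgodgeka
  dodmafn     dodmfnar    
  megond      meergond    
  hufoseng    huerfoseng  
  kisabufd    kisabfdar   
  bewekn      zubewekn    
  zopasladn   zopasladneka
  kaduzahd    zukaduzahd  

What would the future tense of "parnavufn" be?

parnavfnar

"parnavufn" has second-to-last letter 'f'. The stems whose second-to-last letter is 'f' (dodmafn → dodmfnar, kisabufd → kisabfdar, zobusfifb → zobusffbar) delete the last vowel and add -ar.
So parnavufn → parnavfnar.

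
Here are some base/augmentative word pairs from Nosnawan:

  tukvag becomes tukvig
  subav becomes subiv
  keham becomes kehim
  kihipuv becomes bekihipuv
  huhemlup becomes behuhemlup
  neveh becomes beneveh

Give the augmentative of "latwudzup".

belatwudzup

"latwudzup" has last vowel 'u'. The stems whose last vowel is 'u' (kihipuv → bekihipuv, huhemlup → behuhemlup) add the prefix be-.
So latwudzup → belatwudzup.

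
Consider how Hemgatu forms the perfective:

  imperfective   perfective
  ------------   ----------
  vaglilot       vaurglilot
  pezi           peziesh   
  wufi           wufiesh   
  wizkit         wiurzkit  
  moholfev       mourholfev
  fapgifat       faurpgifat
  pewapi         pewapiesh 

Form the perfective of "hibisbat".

pezi and wizkit both have last vowel 'i' yet inflect differently (peziesh, wiurzkit), so the last vowel is not what conditions the rule; the final letter is.
"hibisbat" ends in -t. The stems ending in -t (fapgifat → faurpgifat, vaglilot → vaurglilot, wizkit → wiurzkit) insert -ur- after the first vowel.
The other pattern: stems ending in -i add -esh.
So hibisbat → hiurbisbat.

hiurbisbat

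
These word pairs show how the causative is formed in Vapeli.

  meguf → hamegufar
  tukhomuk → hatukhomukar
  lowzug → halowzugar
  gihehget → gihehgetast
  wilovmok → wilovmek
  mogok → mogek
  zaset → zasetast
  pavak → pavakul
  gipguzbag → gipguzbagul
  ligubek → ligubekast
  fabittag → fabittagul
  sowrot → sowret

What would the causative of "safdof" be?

safdef

pavak and mogok both end in -k yet inflect differently (pavakul, mogek), so the final letter is not what conditions the rule; the last vowel is.
"safdof" has last vowel 'o'. The stems whose last vowel is 'o' (mogok → mogek, wilovmok → wilovmek, sowrot → sowret) change the last vowel to 'e'.
The other patterns: stems whose last vowel is 'a' add -ul; stems whose last vowel is 'e' add -ast; stems whose last vowel is 'u' add ha- … -ar around the stem.
So safdof → safdef.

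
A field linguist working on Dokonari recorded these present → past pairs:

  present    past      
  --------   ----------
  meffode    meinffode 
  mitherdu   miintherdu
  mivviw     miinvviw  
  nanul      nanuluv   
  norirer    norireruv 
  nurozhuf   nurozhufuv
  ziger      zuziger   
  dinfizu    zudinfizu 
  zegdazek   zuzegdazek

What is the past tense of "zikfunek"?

norirer and ziger both end in -r yet inflect differently (norireruv, zuziger), so the final letter is not what conditions the rule; the first letter is.
"zikfunek" begins with z-. The stems beginning with z- (ziger → zuziger, zegdazek → zuzegdazek) add the prefix zu-.
So zikfunek → zuzikfunek.

zuzikfunek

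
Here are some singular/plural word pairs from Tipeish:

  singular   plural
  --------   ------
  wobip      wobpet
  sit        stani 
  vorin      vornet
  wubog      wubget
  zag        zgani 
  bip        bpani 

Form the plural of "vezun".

bip and wobip both end in -p yet inflect differently (bpani, wobpet), so the final letter is not what conditions the rule; the number of vowels is.
"vezun" has 2 vowels. The stems with 2 vowels (vorin → vornet, wobip → wobpet, wubog → wubget) delete the last vowel and add -et.
The other pattern: stems with 1 vowel delete the last vowel and add -ani.
So vezun → veznet.

veznet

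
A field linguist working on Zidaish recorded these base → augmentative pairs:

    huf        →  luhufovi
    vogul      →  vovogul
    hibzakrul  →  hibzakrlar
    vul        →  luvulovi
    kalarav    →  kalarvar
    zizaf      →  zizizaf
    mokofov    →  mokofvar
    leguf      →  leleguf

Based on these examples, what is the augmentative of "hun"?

luhunovi

huf and zizaf both end in -f yet inflect differently (luhufovi, zizizaf), so the final letter is not what conditions the rule; the number of vowels is.
"hun" has 1 vowel. The stems with 1 vowel (huf → luhufovi, vul → luvulovi) add lu- … -ovi around the stem.
The other patterns: stems with 2 vowels repeat the first consonant+vowel as a prefix; stems with 3 vowels delete the last vowel and add -ar.
So hun → luhunovi.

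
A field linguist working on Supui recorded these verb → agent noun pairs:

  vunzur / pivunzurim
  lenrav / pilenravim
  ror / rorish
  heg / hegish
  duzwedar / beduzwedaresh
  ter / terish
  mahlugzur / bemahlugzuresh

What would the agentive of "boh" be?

bohish

ter and vunzur both end in -r yet inflect differently (terish, pivunzurim), so the final letter is not what conditions the rule; the number of vowels is.
"boh" has 1 vowel. The stems with 1 vowel (heg → hegish, ter → terish, ror → rorish) add -ish.
So boh → bohish.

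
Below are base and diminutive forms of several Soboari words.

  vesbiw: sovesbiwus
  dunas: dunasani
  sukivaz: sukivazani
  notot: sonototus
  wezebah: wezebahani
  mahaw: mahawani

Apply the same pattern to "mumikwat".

mumikwatani

mahaw and vesbiw both end in -w yet inflect differently (mahawani, sovesbiwus), so the final letter is not what conditions the rule; the last vowel is.
"mumikwat" has last vowel 'a'. The stems whose last vowel is 'a' (dunas → dunasani, mahaw → mahawani, wezebah → wezebahani) add -ani.
So mumikwat → mumikwatani.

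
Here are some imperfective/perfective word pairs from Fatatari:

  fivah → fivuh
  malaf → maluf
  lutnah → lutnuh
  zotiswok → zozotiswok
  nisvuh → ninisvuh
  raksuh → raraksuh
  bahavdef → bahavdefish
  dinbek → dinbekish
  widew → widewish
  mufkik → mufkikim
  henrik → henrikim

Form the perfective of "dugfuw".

dudugfuw

fivah and nisvuh both end in -h yet inflect differently (fivuh, ninisvuh), so the final letter is not what conditions the rule; the last vowel is.
"dugfuw" has last vowel 'u'. The stems whose last vowel is 'u' (nisvuh → ninisvuh, raksuh → raraksuh) repeat the first consonant+vowel as a prefix.
So dugfuw → dudugfuw.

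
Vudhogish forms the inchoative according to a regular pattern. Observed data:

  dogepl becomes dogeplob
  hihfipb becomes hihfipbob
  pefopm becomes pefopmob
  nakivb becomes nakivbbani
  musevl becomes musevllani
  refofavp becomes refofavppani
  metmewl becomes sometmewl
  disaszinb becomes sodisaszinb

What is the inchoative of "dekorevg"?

dekorevggani

hihfipb and nakivb both end in -b yet inflect differently (hihfipbob, nakivbbani), so the final letter is not what conditions the rule; the second-to-last letter is.
"dekorevg" has second-to-last letter 'v'. The stems whose second-to-last letter is 'v' (nakivb → nakivbbani, musevl → musevllani, refofavp → refofavppani) double the final consonant and add -ani.
The other patterns: stems whose second-to-last letter is 'p' add -ob; stems whose second-to-last letter is 'n' or 'w' add the prefix so-.
So dekorevg → dekorevggani.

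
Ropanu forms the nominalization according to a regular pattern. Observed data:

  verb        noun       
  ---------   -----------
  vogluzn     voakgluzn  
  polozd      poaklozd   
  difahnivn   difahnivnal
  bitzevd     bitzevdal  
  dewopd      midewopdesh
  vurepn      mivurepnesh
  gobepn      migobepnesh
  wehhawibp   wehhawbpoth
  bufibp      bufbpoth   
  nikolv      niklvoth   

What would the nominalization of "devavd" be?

devavdal

"devavd" has second-to-last letter 'v'. The stems whose second-to-last letter is 'v' (difahnivn → difahnivnal, bitzevd → bitzevdal) add -al.
The other patterns: stems whose second-to-last letter is 'z' insert -ak- after the first vowel; stems whose second-to-last letter is 'p' add mi- … -esh around the stem; stems whose second-to-last letter is 'b' or 'l' delete the last vowel and add -oth.
So devavd → devavdal.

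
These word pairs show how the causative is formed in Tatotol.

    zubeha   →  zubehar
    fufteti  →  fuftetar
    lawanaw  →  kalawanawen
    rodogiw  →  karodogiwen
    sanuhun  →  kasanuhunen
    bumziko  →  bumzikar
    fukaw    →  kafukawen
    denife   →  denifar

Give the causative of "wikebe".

wikebar

"wikebe" ends in a vowel. The stems ending in a vowel (denife → denifar, zubeha → zubehar, fufteti → fuftetar) drop the final letter and add -ar.
The other pattern: stems ending in a consonant add ka- … -en around the stem.
So wikebe → wikebar.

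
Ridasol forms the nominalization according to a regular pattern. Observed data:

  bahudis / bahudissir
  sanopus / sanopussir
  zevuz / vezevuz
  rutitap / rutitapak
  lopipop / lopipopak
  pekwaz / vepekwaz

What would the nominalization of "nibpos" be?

nibpossir

rutitap and pekwaz both have last vowel 'a' yet inflect differently (rutitapak, vepekwaz), so the last vowel is not what conditions the rule; the final letter is.
"nibpos" ends in -s. The stems ending in -s (sanopus → sanopussir, bahudis → bahudissir) double the final consonant and add -ir.
So nibpos → nibpossir.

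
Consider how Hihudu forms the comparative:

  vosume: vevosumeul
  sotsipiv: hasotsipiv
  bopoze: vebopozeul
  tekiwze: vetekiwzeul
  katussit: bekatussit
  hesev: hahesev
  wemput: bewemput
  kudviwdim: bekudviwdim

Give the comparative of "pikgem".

bepikgem

"pikgem" ends in -m. The one such stem in the data (kudviwdim → bekudviwdim) adds the prefix be-, so the same rule applies.
The other patterns: stems ending in -v add the prefix ha-; stems ending in -e add ve- … -ul around the stem.
So pikgem → bepikgem.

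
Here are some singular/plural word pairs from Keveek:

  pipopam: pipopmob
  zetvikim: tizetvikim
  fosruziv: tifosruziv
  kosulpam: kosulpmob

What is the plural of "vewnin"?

"vewnin" has last vowel 'i'. The stems whose last vowel is 'i' (zetvikim → tizetvikim, fosruziv → tifosruziv) add the prefix ti-.
The other pattern: stems whose last vowel is 'a' delete the last vowel and add -ob.
So vewnin → tivewnin.

tivewnin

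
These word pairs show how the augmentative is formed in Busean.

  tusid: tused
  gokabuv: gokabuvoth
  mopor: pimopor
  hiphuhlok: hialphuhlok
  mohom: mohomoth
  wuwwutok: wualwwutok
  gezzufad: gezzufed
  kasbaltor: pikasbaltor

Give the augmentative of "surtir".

kasbaltor and wuwwutok both have last vowel 'o' yet inflect differently (pikasbaltor, wualwwutok), so the last vowel is not what conditions the rule; the final letter is.
"surtir" ends in -r. The stems ending in -r (kasbaltor → pikasbaltor, mopor → pimopor) add the prefix pi-.
The other patterns: stems ending in -d change the last vowel to 'e'; stems ending in -k insert -al- after the first vowel; stems ending in -m or -v add -oth.
So surtir → pisurtir.

pisurtir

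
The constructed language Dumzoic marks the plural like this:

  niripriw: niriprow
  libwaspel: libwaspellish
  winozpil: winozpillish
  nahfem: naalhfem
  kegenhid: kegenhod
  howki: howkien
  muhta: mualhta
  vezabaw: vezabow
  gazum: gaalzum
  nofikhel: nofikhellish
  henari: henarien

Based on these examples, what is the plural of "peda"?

"peda" ends in -a. The one such stem in the data (muhta → mualhta) inserts -al- after the first vowel (as do gazum, nahfem), so the same rule applies.
The other patterns: stems ending in -l double the final consonant and add -ish; stems ending in -i add -en; stems ending in -d or -w change the last vowel to 'o'.
So peda → pealda.

pealda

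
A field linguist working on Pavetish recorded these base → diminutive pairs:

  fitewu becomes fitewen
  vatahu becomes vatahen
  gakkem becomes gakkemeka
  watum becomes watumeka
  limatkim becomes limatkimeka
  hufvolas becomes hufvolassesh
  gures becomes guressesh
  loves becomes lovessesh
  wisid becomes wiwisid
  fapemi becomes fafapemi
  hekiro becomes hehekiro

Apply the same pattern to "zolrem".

fitewu and watum both have last vowel 'u' yet inflect differently (fitewen, watumeka), so the last vowel is not what conditions the rule; the final letter is.
"zolrem" ends in -m. The stems ending in -m (gakkem → gakkemeka, watum → watumeka, limatkim → limatkimeka) add -eka.
The other patterns: stems ending in -u drop the final letter and add -en; stems ending in -s double the final consonant and add -esh; stems ending in -d, -i or -o repeat the first consonant+vowel as a prefix.
So zolrem → zolremeka.

zolremeka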